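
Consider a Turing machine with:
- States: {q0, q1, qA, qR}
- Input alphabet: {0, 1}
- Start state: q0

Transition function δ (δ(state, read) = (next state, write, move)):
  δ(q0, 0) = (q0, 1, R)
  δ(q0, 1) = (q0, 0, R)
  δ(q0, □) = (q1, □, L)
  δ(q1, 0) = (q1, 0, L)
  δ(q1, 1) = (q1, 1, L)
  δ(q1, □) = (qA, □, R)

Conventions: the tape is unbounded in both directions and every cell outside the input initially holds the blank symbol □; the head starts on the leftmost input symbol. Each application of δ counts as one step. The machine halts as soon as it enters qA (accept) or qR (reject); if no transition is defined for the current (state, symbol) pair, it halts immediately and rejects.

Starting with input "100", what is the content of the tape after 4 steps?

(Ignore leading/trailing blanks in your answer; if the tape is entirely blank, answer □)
Step 0: [q0]100 (head at position 0)
Step 1: δ(q0, 1) = (q0, 0, R)  ⊢  0[q0]00 (head at position 1)
Step 2: δ(q0, 0) = (q0, 1, R)  ⊢  01[q0]0 (head at position 2)
Step 3: δ(q0, 0) = (q0, 1, R)  ⊢  011[q0]□ (head at position 3)
Step 4: δ(q0, □) = (q1, □, L)  ⊢  01[q1]1□ (head at position 2)
Tape after 4 steps (ignoring surrounding blanks): 011

Final answer: Tape: 011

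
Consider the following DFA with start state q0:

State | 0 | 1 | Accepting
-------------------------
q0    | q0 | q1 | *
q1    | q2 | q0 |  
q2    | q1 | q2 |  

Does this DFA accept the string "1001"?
Start in q0.
Read '1': q0 → q1
Read '0': q1 → q2
Read '0': q2 → q1
Read '1': q1 → q0
Final state q0 is accepting, so the string is accepted.

Final answer: Yes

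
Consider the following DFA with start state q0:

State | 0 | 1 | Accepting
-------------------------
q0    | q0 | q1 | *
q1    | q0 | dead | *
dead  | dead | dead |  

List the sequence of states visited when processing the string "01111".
q0 → q0 → q1 → dead → dead → dead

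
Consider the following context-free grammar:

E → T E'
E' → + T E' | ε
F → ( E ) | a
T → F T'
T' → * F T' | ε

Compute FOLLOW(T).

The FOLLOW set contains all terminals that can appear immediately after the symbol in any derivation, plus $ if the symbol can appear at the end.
Useful FIRST sets: FIRST(E') = {+, ε}, FIRST(T') = {*, ε} (both E' and T' are nullable).
FOLLOW(E): E is the start symbol → $; E appears in F → ( E ) followed by ')' → FOLLOW(E) = {), $}.
FOLLOW(E'): E' appears at the right end of E → T E' and of E' → + T E', so FOLLOW(E') ⊇ FOLLOW(E) (the second occurrence adds nothing new). FOLLOW(E') = {), $}.
FOLLOW(T): in E → T E' and E' → + T E', T is followed by E': add FIRST(E') minus ε = {+}; since E' is nullable, also add FOLLOW(E) and FOLLOW(E') = {), $}. FOLLOW(T) = {+, ), $}.

Final answer: {$, ), +}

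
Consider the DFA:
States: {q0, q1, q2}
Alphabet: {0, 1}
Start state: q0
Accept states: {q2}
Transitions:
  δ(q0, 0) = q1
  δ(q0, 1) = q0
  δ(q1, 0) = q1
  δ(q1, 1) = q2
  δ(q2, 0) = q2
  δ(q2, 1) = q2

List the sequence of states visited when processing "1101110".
Starting at q0
Read '1': q0 -> q0
Read '1': q0 -> q0
Read '0': q0 -> q1
Read '1': q1 -> q2
Read '1': q2 -> q2
Read '1': q2 -> q2
Read '0': q2 -> q2

Final answer: q0 -> q0 -> q0 -> q1 -> q2 -> q2 -> q2 -> q2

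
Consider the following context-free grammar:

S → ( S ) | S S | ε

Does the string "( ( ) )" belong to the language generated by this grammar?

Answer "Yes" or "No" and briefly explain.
A derivation exists: S ⇒ ( S ) ⇒ ( ( S ) ) ⇒ ( ( ) ) (using S → ( S ) twice, then S → ε).

Final answer: Yes - a valid derivation exists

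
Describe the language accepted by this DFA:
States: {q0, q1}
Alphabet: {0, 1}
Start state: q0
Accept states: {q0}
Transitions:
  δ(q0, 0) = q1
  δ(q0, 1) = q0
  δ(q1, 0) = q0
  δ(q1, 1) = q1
Analyzing the DFA structure:
Start state: q0
Accept states: {q0}
Interpreting what each state remembers (checking against the transitions):
  q0: an even number of 0s has been read so far
  q1: an odd number of 0s has been read so far
  δ(q0, 0): in q0 (an even number of 0s has been read so far), after reading 0 we have: an odd number of 0s has been read so far → q1
  δ(q0, 1): in q0 (an even number of 0s has been read so far), after reading 1 we have: an even number of 0s has been read so far → q0
  δ(q1, 0): in q1 (an odd number of 0s has been read so far), after reading 0 we have: an even number of 0s has been read so far → q0
  δ(q1, 1): in q1 (an odd number of 0s has been read so far), after reading 1 we have: an odd number of 0s has been read so far → q1
A string is accepted iff it ends in {q0}, i.e. an even number of 0s has been read so far.
Language: All binary strings with an even number of 0s

Final answer: All binary strings with an even number of 0s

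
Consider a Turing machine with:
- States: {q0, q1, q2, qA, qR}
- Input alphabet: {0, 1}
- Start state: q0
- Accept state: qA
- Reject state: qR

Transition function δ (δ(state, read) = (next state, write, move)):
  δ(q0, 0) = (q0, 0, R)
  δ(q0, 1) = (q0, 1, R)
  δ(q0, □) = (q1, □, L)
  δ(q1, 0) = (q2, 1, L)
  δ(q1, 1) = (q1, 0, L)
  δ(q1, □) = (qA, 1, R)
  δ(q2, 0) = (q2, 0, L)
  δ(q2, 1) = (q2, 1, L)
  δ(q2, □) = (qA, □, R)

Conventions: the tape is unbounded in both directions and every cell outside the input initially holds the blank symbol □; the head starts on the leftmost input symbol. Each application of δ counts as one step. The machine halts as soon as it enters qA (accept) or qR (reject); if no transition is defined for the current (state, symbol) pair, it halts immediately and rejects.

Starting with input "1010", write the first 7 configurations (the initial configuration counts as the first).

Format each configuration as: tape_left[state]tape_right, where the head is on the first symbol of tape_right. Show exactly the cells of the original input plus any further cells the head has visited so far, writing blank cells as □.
Step 0: [q0]1010 (head at position 0)
Step 1: δ(q0, 1) = (q0, 1, R)  ⊢  1[q0]010 (head at position 1)
Step 2: δ(q0, 0) = (q0, 0, R)  ⊢  10[q0]10 (head at position 2)
Step 3: δ(q0, 1) = (q0, 1, R)  ⊢  101[q0]0 (head at position 3)
Step 4: δ(q0, 0) = (q0, 0, R)  ⊢  1010[q0]□ (head at position 4)
Step 5: δ(q0, □) = (q1, □, L)  ⊢  101[q1]0□ (head at position 3)
Step 6: δ(q1, 0) = (q2, 1, L)  ⊢  10[q2]11□ (head at position 2)

Final answer: [q0]1010 ⊢ 1[q0]010 ⊢ 10[q0]10 ⊢ 101[q0]0 ⊢ 1010[q0]□ ⊢ 101[q1]0□ ⊢ 10[q2]11□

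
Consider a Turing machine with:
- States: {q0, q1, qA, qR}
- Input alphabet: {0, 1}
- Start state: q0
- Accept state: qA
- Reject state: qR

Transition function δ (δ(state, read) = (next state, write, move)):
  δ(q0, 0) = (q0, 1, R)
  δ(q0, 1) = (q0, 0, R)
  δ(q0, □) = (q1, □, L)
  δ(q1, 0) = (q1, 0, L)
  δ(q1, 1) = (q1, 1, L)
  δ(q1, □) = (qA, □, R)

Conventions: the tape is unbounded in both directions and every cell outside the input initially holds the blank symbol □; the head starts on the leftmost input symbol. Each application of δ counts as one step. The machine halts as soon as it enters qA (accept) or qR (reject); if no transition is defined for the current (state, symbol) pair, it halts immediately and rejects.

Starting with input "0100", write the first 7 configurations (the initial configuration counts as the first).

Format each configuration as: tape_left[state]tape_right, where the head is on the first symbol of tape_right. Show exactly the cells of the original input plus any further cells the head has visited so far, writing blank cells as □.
Step 0: [q0]0100 (head at position 0)
Step 1: δ(q0, 0) = (q0, 1, R)  ⊢  1[q0]100 (head at position 1)
Step 2: δ(q0, 1) = (q0, 0, R)  ⊢  10[q0]00 (head at position 2)
Step 3: δ(q0, 0) = (q0, 1, R)  ⊢  101[q0]0 (head at position 3)
Step 4: δ(q0, 0) = (q0, 1, R)  ⊢  1011[q0]□ (head at position 4)
Step 5: δ(q0, □) = (q1, □, L)  ⊢  101[q1]1□ (head at position 3)
Step 6: δ(q1, 1) = (q1, 1, L)  ⊢  10[q1]11□ (head at position 2)

Final answer: [q0]0100 ⊢ 1[q0]100 ⊢ 10[q0]00 ⊢ 101[q0]0 ⊢ 1011[q0]□ ⊢ 101[q1]1□ ⊢ 10[q1]11□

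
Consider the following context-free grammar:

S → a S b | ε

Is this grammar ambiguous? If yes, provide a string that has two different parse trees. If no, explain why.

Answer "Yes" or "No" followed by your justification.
At every step exactly one production applies: if the remaining string to generate is non-empty it starts with a and ends with b, forcing S → a S b; if it is empty, S → ε is forced. Hence each string a^n b^n has exactly one derivation (S → a S b applied n times, then S → ε) and one parse tree.

Final answer: No - the grammar is unambiguous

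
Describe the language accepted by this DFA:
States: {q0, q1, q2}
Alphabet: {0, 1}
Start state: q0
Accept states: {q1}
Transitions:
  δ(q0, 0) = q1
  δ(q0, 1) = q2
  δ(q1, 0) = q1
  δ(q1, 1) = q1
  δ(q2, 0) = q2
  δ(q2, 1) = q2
Analyzing the DFA structure:
Start state: q0
Accept states: {q1}
Interpreting what each state remembers (checking against the transitions):
  q0: nothing has been read yet
  q1: the first symbol was 0
  q2: the first symbol was 1 (trap state)
  δ(q0, 0): in q0 (nothing has been read yet), after reading 0 we have: the first symbol was 0 → q1
  δ(q0, 1): in q0 (nothing has been read yet), after reading 1 we have: the first symbol was 1 (trap state) → q2
  δ(q1, 0): in q1 (the first symbol was 0), after reading 0 we have: the first symbol was 0 → q1
  δ(q1, 1): in q1 (the first symbol was 0), after reading 1 we have: the first symbol was 0 → q1
  δ(q2, 0): in q2 (the first symbol was 1 (trap state)), after reading 0 we have: the first symbol was 1 (trap state) → q2
  δ(q2, 1): in q2 (the first symbol was 1 (trap state)), after reading 1 we have: the first symbol was 1 (trap state) → q2
A string is accepted iff it ends in {q1}, i.e. the first symbol was 0.
Language: All binary strings starting with 0

Final answer: All binary strings starting with 0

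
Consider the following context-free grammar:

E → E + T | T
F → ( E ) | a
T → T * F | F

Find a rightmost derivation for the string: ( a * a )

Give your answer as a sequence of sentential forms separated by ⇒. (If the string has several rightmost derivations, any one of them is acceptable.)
Start with E.
Step 1: the rightmost non-terminal is E; apply E → T:  T
Step 2: the rightmost non-terminal is T; apply T → F:  F
Step 3: the rightmost non-terminal is F; apply F → ( E ):  ( E )
Step 4: the rightmost non-terminal is E; apply E → T:  ( T )
Step 5: the rightmost non-terminal is T; apply T → T * F:  ( T * F )
Step 6: the rightmost non-terminal is F; apply F → a:  ( T * a )
Step 7: the rightmost non-terminal is T; apply T → F:  ( F * a )
Step 8: the rightmost non-terminal is F; apply F → a:  ( a * a )

Final answer: E ⇒ T ⇒ F ⇒ ( E ) ⇒ ( T ) ⇒ ( T * F ) ⇒ ( T * a ) ⇒ ( F * a ) ⇒ ( a * a )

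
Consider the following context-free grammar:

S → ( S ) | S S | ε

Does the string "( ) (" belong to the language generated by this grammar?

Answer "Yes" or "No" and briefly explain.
Each production adds parentheses only in matched pairs (S → ( S )) or none at all, so every derived string has equally many '(' and ')'. The string ( ) ( has two '(' and one ')', so it cannot be derived.

Final answer: No - no valid derivation exists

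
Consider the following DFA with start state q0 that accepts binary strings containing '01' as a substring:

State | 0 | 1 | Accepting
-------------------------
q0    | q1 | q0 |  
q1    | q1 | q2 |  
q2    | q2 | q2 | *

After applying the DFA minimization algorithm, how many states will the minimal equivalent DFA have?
All 3 states are reachable from q0, so none can be removed as unreachable.
Table-filling: first mark every (accepting, non-accepting) pair as distinguishable (accepting: {q2}; non-accepting: {q0, q1}).
Round 1: (q0, q1) on '1' go to q0 and q2, already distinguishable → mark.
Every pair of states is distinguishable, so the DFA is already minimal.
Equivalence classes: {q0}, {q1}, {q2} → 3 states.

Final answer: 3 states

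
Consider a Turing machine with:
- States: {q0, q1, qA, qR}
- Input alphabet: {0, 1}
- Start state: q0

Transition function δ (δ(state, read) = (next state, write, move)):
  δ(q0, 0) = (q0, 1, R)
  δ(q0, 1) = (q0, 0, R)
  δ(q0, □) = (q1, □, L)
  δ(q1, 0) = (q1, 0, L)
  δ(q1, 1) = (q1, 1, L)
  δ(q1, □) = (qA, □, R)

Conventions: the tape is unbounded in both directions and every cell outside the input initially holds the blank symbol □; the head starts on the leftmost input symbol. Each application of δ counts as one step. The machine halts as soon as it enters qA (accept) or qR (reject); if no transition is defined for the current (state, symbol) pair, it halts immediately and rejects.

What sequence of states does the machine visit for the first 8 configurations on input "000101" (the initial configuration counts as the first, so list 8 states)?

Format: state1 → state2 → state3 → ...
Step 0: [q0]000101 (head at position 0)
Step 1: δ(q0, 0) = (q0, 1, R)  ⊢  1[q0]00101 (head at position 1)
Step 2: δ(q0, 0) = (q0, 1, R)  ⊢  11[q0]0101 (head at position 2)
Step 3: δ(q0, 0) = (q0, 1, R)  ⊢  111[q0]101 (head at position 3)
Step 4: δ(q0, 1) = (q0, 0, R)  ⊢  1110[q0]01 (head at position 4)
Step 5: δ(q0, 0) = (q0, 1, R)  ⊢  11101[q0]1 (head at position 5)
Step 6: δ(q0, 1) = (q0, 0, R)  ⊢  111010[q0]□ (head at position 6)
Step 7: δ(q0, □) = (q1, □, L)  ⊢  11101[q1]0□ (head at position 5)
Reading off the states of these 8 configurations: q0 → q0 → q0 → q0 → q0 → q0 → q0 → q1

Final answer: q0 → q0 → q0 → q0 → q0 → q0 → q0 → q1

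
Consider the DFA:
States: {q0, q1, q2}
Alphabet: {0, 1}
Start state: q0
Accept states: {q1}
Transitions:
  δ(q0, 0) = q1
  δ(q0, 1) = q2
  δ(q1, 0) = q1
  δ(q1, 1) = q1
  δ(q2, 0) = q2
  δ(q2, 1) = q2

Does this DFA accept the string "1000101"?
Processing string "1000101":
  q0 --1--> q2
  q2 --0--> q2
  q2 --0--> q2
  q2 --0--> q2
  q2 --1--> q2
  q2 --0--> q2
  q2 --1--> q2
Final state: q2
Accept states: {q1}
q2 is not an accept state, so the string is rejected.

Final answer: No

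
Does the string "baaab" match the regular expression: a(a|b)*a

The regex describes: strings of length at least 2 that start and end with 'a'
No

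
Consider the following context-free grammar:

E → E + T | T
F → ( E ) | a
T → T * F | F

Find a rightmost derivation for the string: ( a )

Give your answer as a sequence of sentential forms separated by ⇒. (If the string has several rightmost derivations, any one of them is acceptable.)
Start with E.
Step 1: the rightmost non-terminal is E; apply E → T:  T
Step 2: the rightmost non-terminal is T; apply T → F:  F
Step 3: the rightmost non-terminal is F; apply F → ( E ):  ( E )
Step 4: the rightmost non-terminal is E; apply E → T:  ( T )
Step 5: the rightmost non-terminal is T; apply T → F:  ( F )
Step 6: the rightmost non-terminal is F; apply F → a:  ( a )

Final answer: E ⇒ T ⇒ F ⇒ ( E ) ⇒ ( T ) ⇒ ( F ) ⇒ ( a )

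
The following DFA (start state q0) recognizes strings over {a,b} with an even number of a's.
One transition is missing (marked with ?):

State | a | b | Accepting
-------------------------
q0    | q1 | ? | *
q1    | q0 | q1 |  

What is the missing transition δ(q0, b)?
q0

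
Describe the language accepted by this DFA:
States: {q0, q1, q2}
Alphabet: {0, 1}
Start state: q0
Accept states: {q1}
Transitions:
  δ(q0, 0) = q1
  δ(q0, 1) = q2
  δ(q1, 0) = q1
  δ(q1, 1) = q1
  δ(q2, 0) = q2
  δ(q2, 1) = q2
Analyzing the DFA structure:
Start state: q0
Accept states: {q1}
Interpreting what each state remembers (checking against the transitions):
  q0: nothing has been read yet
  q1: the first symbol was 0
  q2: the first symbol was 1 (trap state)
  δ(q0, 0): in q0 (nothing has been read yet), after reading 0 we have: the first symbol was 0 → q1
  δ(q0, 1): in q0 (nothing has been read yet), after reading 1 we have: the first symbol was 1 (trap state) → q2
  δ(q1, 0): in q1 (the first symbol was 0), after reading 0 we have: the first symbol was 0 → q1
  δ(q1, 1): in q1 (the first symbol was 0), after reading 1 we have: the first symbol was 0 → q1
  δ(q2, 0): in q2 (the first symbol was 1 (trap state)), after reading 0 we have: the first symbol was 1 (trap state) → q2
  δ(q2, 1): in q2 (the first symbol was 1 (trap state)), after reading 1 we have: the first symbol was 1 (trap state) → q2
A string is accepted iff it ends in {q1}, i.e. the first symbol was 0.
Language: All binary strings starting with 0

Final answer: All binary strings starting with 0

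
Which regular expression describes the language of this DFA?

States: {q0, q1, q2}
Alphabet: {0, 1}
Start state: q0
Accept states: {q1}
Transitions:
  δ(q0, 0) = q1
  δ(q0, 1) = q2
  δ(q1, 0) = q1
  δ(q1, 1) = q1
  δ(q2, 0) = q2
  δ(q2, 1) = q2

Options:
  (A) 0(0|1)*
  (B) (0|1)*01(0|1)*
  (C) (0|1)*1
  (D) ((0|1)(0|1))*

Testing sample strings against the DFA:
  '0000' -> accepted
  '00100' -> accepted
  '10' -> rejected
  '11' -> rejected
Checking each option for a counterexample:
  (A) 0(0|1)*: agrees with the DFA on all strings of length ≤ 4
  (B) (0|1)*01(0|1)*: '0' is accepted by the DFA but does not match the regex → eliminated
  (C) (0|1)*1: '0' is accepted by the DFA but does not match the regex → eliminated
  (D) ((0|1)(0|1))*: ε is rejected by the DFA but matches the regex → eliminated
Only (A) 0(0|1)* is consistent with the DFA.

Final answer: (A) 0(0|1)*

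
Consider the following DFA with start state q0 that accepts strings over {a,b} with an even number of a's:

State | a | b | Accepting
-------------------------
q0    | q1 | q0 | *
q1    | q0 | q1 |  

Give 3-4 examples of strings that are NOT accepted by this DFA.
Any strings that end in a non-accepting state work; for example:
"a": q0 → q1; q1 is not accepting → rejected
"ab": q0 → q1 → q1; q1 is not accepting → rejected
"bab": q0 → q0 → q1 → q1; q1 is not accepting → rejected
"bba": q0 → q0 → q0 → q1; q1 is not accepting → rejected

Final answer: "a", "ab", "bab", "bba"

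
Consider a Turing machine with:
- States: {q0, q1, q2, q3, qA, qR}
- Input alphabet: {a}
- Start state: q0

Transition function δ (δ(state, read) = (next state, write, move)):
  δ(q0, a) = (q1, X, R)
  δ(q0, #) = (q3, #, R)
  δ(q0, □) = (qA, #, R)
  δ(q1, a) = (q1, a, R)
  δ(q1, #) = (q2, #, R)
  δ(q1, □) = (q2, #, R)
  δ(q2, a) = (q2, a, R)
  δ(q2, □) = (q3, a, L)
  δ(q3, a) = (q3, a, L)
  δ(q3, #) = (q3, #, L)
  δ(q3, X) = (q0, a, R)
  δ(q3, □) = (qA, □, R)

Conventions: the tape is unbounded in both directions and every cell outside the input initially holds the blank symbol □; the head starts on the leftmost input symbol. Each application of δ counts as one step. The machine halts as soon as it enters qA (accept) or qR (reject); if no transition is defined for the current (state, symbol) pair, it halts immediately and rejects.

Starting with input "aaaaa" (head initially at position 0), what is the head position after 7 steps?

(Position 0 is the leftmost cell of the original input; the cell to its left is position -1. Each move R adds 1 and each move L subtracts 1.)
Step 0: [q0]aaaaa (head at position 0)
Step 1: δ(q0, a) = (q1, X, R)  ⊢  X[q1]aaaa (head at position 1)
Step 2: δ(q1, a) = (q1, a, R)  ⊢  Xa[q1]aaa (head at position 2)
Step 3: δ(q1, a) = (q1, a, R)  ⊢  Xaa[q1]aa (head at position 3)
Step 4: δ(q1, a) = (q1, a, R)  ⊢  Xaaa[q1]a (head at position 4)
Step 5: δ(q1, a) = (q1, a, R)  ⊢  Xaaaa[q1]□ (head at position 5)
Step 6: δ(q1, □) = (q2, #, R)  ⊢  Xaaaa#[q2]□ (head at position 6)
Step 7: δ(q2, □) = (q3, a, L)  ⊢  Xaaaa[q3]#a (head at position 5)
Head position after 7 steps: 5

Final answer: Position 5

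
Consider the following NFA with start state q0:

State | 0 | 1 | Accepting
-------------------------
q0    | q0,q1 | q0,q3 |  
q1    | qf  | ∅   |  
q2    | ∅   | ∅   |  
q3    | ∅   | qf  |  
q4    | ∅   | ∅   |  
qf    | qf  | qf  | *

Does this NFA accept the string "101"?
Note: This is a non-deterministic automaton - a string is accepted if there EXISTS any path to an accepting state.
Track the set of states the NFA could be in: start {q0}
Read '1': {q0} → {q0, q3}
Read '0': {q0, q3} → {q0, q1}
Read '1': {q0, q1} → {q0, q3}
Final set {q0, q3} contains no accepting state → rejected.

Final answer: No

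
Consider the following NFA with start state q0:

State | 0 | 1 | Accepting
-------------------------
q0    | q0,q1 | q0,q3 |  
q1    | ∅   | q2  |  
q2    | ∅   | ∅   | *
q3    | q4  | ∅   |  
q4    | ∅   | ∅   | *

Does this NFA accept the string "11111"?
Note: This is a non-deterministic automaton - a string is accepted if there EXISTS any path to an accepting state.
Track the set of states the NFA could be in: start {q0}
Read '1': {q0} → {q0, q3}
Read '1': {q0, q3} → {q0, q3}
Read '1': {q0, q3} → {q0, q3}
Read '1': {q0, q3} → {q0, q3}
Read '1': {q0, q3} → {q0, q3}
Final set {q0, q3} contains no accepting state → rejected.

Final answer: No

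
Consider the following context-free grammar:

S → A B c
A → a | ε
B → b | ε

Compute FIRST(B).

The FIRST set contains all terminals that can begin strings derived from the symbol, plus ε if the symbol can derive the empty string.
B → b contributes b; B → ε makes B nullable, contributing ε. FIRST(B) = {b, ε}.

Final answer: {b, ε}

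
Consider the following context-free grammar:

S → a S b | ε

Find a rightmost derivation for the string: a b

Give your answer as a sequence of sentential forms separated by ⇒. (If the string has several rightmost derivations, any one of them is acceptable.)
Start with S.
Step 1: the rightmost non-terminal is S; apply S → a S b:  a S b
Step 2: the rightmost non-terminal is S; apply S → ε:  a b

Final answer: S ⇒ a S b ⇒ a b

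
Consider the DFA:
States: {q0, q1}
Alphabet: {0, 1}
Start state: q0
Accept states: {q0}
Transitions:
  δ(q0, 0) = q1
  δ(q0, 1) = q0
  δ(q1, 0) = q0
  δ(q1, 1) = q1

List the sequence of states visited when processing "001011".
Starting at q0
Read '0': q0 -> q1
Read '0': q1 -> q0
Read '1': q0 -> q0
Read '0': q0 -> q1
Read '1': q1 -> q1
Read '1': q1 -> q1

Final answer: q0 -> q1 -> q0 -> q0 -> q1 -> q1 -> q1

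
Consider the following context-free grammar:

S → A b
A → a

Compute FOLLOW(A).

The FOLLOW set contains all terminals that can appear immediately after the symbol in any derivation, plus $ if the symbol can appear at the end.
A occurs only in S → A b, where it is immediately followed by the terminal b. So FOLLOW(A) = {b}.

Final answer: {b}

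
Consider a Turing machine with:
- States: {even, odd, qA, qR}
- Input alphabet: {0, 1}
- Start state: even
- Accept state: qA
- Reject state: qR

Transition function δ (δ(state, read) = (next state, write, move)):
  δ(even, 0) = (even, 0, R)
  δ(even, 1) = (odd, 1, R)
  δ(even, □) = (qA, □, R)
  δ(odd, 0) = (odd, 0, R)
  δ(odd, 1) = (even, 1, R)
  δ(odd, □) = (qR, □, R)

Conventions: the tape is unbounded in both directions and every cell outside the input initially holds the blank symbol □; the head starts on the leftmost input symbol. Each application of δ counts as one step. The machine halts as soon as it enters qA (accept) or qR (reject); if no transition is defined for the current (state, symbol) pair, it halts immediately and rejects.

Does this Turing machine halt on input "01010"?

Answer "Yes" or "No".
Step 0: [even]01010 (head at position 0)
Step 1: δ(even, 0) = (even, 0, R)  ⊢  0[even]1010 (head at position 1)
Step 2: δ(even, 1) = (odd, 1, R)  ⊢  01[odd]010 (head at position 2)
Step 3: δ(odd, 0) = (odd, 0, R)  ⊢  010[odd]10 (head at position 3)
Step 4: δ(odd, 1) = (even, 1, R)  ⊢  0101[even]0 (head at position 4)
Step 5: δ(even, 0) = (even, 0, R)  ⊢  01010[even]□ (head at position 5)
Step 6: δ(even, □) = (qA, □, R)  ⊢  01010□[qA]□ (head at position 6)
The machine is in qA, so it halts and accepts.
It halts after 6 steps.

Final answer: Yes - halts after 6 steps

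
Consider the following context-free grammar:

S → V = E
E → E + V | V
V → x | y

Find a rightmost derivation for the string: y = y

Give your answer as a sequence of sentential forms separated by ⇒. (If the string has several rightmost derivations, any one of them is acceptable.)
Start with S.
Step 1: the rightmost non-terminal is S; apply S → V = E:  V = E
Step 2: the rightmost non-terminal is E; apply E → V:  V = V
Step 3: the rightmost non-terminal is V; apply V → y:  V = y
Step 4: the rightmost non-terminal is V; apply V → y:  y = y

Final answer: S ⇒ V = E ⇒ V = V ⇒ V = y ⇒ y = y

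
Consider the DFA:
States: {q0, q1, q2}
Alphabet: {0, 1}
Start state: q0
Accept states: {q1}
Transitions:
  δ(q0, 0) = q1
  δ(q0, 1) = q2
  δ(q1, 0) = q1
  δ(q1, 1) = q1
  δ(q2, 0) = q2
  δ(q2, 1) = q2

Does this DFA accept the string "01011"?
Processing string "01011":
  q0 --0--> q1
  q1 --1--> q1
  q1 --0--> q1
  q1 --1--> q1
  q1 --1--> q1
Final state: q1
Accept states: {q1}
q1 is an accept state, so the string is accepted.

Final answer: Yes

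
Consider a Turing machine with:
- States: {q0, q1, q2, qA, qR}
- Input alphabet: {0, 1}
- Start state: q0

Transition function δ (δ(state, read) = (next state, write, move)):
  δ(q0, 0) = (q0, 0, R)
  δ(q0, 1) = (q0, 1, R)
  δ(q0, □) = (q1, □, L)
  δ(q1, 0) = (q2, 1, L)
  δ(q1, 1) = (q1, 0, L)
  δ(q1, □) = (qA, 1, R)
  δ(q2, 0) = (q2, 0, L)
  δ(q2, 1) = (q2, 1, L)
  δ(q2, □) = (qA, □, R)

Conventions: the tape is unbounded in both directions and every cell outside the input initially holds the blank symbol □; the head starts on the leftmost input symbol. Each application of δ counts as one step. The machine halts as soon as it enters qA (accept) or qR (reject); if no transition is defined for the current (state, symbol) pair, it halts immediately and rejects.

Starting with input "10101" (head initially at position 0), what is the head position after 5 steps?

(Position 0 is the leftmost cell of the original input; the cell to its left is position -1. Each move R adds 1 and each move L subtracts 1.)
Step 0: [q0]10101 (head at position 0)
Step 1: δ(q0, 1) = (q0, 1, R)  ⊢  1[q0]0101 (head at position 1)
Step 2: δ(q0, 0) = (q0, 0, R)  ⊢  10[q0]101 (head at position 2)
Step 3: δ(q0, 1) = (q0, 1, R)  ⊢  101[q0]01 (head at position 3)
Step 4: δ(q0, 0) = (q0, 0, R)  ⊢  1010[q0]1 (head at position 4)
Step 5: δ(q0, 1) = (q0, 1, R)  ⊢  10101[q0]□ (head at position 5)
Head position after 5 steps: 5

Final answer: Position 5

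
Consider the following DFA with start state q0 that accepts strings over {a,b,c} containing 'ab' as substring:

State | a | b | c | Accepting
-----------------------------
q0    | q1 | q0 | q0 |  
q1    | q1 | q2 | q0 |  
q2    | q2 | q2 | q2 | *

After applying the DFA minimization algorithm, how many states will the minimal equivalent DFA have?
All 3 states are reachable from q0, so none can be removed as unreachable.
Table-filling: first mark every (accepting, non-accepting) pair as distinguishable (accepting: {q2}; non-accepting: {q0, q1}).
Round 1: (q0, q1) on 'b' go to q0 and q2, already distinguishable → mark.
Every pair of states is distinguishable, so the DFA is already minimal.
Equivalence classes: {q0}, {q1}, {q2} → 3 states.

Final answer: 3 states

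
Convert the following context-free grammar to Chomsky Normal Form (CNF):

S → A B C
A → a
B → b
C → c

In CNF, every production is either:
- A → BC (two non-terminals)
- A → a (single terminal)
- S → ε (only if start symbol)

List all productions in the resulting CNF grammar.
The grammar has no ε-productions or unit productions to eliminate.
A → a is already in CNF (single terminal) – keep it.
B → b is already in CNF (single terminal) – keep it.
C → c is already in CNF (single terminal) – keep it.
S → A B C has 3 symbols on the right: break it into binary productions S → A X0, X0 → B C.
Resulting CNF grammar (5 productions): A → a; B → b; C → c; S → A X0; X0 → B C

Final answer: A → a; B → b; C → c; S → A X0; X0 → B C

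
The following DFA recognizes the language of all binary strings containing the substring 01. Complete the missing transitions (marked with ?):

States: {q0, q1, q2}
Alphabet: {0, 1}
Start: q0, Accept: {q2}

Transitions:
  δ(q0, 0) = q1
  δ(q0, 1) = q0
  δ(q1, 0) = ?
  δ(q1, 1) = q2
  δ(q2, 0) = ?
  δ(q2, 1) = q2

What each state remembers (consistent with the given transitions and accept states):
  q0: 01 not seen yet and the last symbol was not 0
  q1: 01 not seen yet and the last symbol was 0
  q2: the substring 01 has already been seen
Filling in the missing entries:
  δ(q1, 0): in q1 (01 not seen yet and the last symbol was 0), after reading 0 we have: 01 not seen yet and the last symbol was 0 → q1
  δ(q2, 0): in q2 (the substring 01 has already been seen), after reading 0 we have: the substring 01 has already been seen → q2

Final answer: δ(q1, 0) = q1; δ(q2, 0) = q2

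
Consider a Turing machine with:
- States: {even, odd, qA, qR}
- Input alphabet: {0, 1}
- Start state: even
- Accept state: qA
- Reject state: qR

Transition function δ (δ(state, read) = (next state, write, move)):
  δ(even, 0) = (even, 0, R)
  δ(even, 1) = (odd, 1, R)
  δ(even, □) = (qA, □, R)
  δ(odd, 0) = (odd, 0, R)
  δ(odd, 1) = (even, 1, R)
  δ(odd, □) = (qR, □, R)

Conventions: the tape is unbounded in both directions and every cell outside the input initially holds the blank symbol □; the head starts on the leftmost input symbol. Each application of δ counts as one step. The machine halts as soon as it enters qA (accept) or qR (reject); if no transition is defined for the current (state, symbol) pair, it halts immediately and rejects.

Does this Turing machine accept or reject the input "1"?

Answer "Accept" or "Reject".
Step 0: [even]1 (head at position 0)
Step 1: δ(even, 1) = (odd, 1, R)  ⊢  1[odd]□ (head at position 1)
Step 2: δ(odd, □) = (qR, □, R)  ⊢  1□[qR]□ (head at position 2)
The machine is in qR, so it halts and rejects.

Final answer: Reject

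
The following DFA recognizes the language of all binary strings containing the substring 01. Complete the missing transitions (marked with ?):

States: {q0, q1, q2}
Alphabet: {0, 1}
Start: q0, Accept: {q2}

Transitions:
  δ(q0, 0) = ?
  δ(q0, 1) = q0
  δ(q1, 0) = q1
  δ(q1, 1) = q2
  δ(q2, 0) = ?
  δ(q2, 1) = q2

What each state remembers (consistent with the given transitions and accept states):
  q0: 01 not seen yet and the last symbol was not 0
  q1: 01 not seen yet and the last symbol was 0
  q2: the substring 01 has already been seen
Filling in the missing entries:
  δ(q0, 0): in q0 (01 not seen yet and the last symbol was not 0), after reading 0 we have: 01 not seen yet and the last symbol was 0 → q1
  δ(q2, 0): in q2 (the substring 01 has already been seen), after reading 0 we have: the substring 01 has already been seen → q2

Final answer: δ(q0, 0) = q1; δ(q2, 0) = q2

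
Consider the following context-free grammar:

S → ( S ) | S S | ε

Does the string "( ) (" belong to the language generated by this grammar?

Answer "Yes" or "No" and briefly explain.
Each production adds parentheses only in matched pairs (S → ( S )) or none at all, so every derived string has equally many '(' and ')'. The string ( ) ( has two '(' and one ')', so it cannot be derived.

Final answer: No - no valid derivation exists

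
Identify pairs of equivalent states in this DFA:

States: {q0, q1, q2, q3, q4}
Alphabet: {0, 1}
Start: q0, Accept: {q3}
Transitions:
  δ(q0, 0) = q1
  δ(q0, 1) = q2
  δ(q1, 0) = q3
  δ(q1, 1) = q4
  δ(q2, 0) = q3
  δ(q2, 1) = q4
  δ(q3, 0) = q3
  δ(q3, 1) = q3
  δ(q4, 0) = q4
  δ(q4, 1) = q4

Using the table-filling algorithm:
Round 0 – mark pairs where exactly one state is accepting: (q0,q3), (q1,q3), (q2,q3), (q3,q4)
Round 1 – newly marked: (q0,q1) [on 0: q1 vs q3, already marked]; (q0,q2) [on 0: q1 vs q3, already marked]; (q1,q4) [on 0: q3 vs q4, already marked]; (q2,q4) [on 0: q3 vs q4, already marked]
Round 2 – newly marked: (q0,q4) [on 0: q1 vs q4, already marked]
No further pairs can be marked.
(q1, q2) unmarked: δ(q1,0)=q3, δ(q2,0)=q3; δ(q1,1)=q4, δ(q2,1)=q4 → equivalent
Equivalent pairs: (q1, q2)

Final answer: Equivalent pairs: (q1, q2)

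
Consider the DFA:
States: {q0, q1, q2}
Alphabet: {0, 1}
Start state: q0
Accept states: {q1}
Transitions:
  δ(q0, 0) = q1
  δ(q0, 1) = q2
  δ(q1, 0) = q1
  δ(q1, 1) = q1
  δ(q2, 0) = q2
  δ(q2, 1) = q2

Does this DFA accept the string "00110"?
Processing string "00110":
  q0 --0--> q1
  q1 --0--> q1
  q1 --1--> q1
  q1 --1--> q1
  q1 --0--> q1
Final state: q1
Accept states: {q1}
q1 is an accept state, so the string is accepted.

Final answer: Yes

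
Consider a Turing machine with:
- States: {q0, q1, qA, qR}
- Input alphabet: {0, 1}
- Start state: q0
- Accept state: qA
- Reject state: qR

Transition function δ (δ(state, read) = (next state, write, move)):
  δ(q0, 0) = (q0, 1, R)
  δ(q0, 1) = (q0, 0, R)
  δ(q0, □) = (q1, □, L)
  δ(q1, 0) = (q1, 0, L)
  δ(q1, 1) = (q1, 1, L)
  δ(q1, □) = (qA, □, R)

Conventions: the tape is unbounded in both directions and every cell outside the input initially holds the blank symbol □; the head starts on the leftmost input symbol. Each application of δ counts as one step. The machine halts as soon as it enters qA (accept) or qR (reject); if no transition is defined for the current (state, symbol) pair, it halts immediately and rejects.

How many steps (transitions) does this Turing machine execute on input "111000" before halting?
Step 0: [q0]111000 (head at position 0)
Step 1: δ(q0, 1) = (q0, 0, R)  ⊢  0[q0]11000 (head at position 1)
Step 2: δ(q0, 1) = (q0, 0, R)  ⊢  00[q0]1000 (head at position 2)
Step 3: δ(q0, 1) = (q0, 0, R)  ⊢  000[q0]000 (head at position 3)
Step 4: δ(q0, 0) = (q0, 1, R)  ⊢  0001[q0]00 (head at position 4)
Step 5: δ(q0, 0) = (q0, 1, R)  ⊢  00011[q0]0 (head at position 5)
Step 6: δ(q0, 0) = (q0, 1, R)  ⊢  000111[q0]□ (head at position 6)
Step 7: δ(q0, □) = (q1, □, L)  ⊢  00011[q1]1□ (head at position 5)
Step 8: δ(q1, 1) = (q1, 1, L)  ⊢  0001[q1]11□ (head at position 4)
Step 9: δ(q1, 1) = (q1, 1, L)  ⊢  000[q1]111□ (head at position 3)
Step 10: δ(q1, 1) = (q1, 1, L)  ⊢  00[q1]0111□ (head at position 2)
Step 11: δ(q1, 0) = (q1, 0, L)  ⊢  0[q1]00111□ (head at position 1)
Step 12: δ(q1, 0) = (q1, 0, L)  ⊢  [q1]000111□ (head at position 0)
Step 13: δ(q1, 0) = (q1, 0, L)  ⊢  [q1]□000111□ (head at position -1)
Step 14: δ(q1, □) = (qA, □, R)  ⊢  □[qA]000111□ (head at position 0)
The machine is in qA, so it halts and accepts.
Number of transitions executed: 14.

Final answer: 14 steps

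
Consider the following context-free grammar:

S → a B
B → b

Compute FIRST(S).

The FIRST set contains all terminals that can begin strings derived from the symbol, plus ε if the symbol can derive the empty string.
S has the single production S → a B, whose right-hand side begins with the terminal a. So FIRST(S) = {a}.

Final answer: {a}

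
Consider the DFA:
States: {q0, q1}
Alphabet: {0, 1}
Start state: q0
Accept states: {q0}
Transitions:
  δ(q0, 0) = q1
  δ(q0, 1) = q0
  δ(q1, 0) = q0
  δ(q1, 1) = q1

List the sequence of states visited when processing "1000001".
Starting at q0
Read '1': q0 -> q0
Read '0': q0 -> q1
Read '0': q1 -> q0
Read '0': q0 -> q1
Read '0': q1 -> q0
Read '0': q0 -> q1
Read '1': q1 -> q1

Final answer: q0 -> q0 -> q1 -> q0 -> q1 -> q0 -> q1 -> q1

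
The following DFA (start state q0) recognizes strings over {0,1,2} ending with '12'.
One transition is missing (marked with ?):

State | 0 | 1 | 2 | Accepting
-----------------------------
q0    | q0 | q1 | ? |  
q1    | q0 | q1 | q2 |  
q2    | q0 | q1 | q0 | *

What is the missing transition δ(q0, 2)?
q0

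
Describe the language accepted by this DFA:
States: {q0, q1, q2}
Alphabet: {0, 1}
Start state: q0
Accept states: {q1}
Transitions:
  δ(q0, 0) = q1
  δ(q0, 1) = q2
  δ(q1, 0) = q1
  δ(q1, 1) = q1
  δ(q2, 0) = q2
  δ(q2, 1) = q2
Analyzing the DFA structure:
Start state: q0
Accept states: {q1}
Interpreting what each state remembers (checking against the transitions):
  q0: nothing has been read yet
  q1: the first symbol was 0
  q2: the first symbol was 1 (trap state)
  δ(q0, 0): in q0 (nothing has been read yet), after reading 0 we have: the first symbol was 0 → q1
  δ(q0, 1): in q0 (nothing has been read yet), after reading 1 we have: the first symbol was 1 (trap state) → q2
  δ(q1, 0): in q1 (the first symbol was 0), after reading 0 we have: the first symbol was 0 → q1
  δ(q1, 1): in q1 (the first symbol was 0), after reading 1 we have: the first symbol was 0 → q1
  δ(q2, 0): in q2 (the first symbol was 1 (trap state)), after reading 0 we have: the first symbol was 1 (trap state) → q2
  δ(q2, 1): in q2 (the first symbol was 1 (trap state)), after reading 1 we have: the first symbol was 1 (trap state) → q2
A string is accepted iff it ends in {q1}, i.e. the first symbol was 0.
Language: All binary strings starting with 0

Final answer: All binary strings starting with 0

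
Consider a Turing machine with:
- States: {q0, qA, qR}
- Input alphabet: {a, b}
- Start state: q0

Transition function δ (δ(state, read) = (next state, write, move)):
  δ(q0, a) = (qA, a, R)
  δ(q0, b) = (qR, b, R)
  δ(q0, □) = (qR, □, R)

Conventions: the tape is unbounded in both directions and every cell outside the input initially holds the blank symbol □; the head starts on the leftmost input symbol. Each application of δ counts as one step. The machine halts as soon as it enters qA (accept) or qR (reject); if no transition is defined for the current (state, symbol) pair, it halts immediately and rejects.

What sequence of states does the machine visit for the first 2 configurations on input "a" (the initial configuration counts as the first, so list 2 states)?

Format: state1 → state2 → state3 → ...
Step 0: [q0]a (head at position 0)
Step 1: δ(q0, a) = (qA, a, R)  ⊢  a[qA]□ (head at position 1)
Reading off the states of these 2 configurations: q0 → qA

Final answer: q0 → qA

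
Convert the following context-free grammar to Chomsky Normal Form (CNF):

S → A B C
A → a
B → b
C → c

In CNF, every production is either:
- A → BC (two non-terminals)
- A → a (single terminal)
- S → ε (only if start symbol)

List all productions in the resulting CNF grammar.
The grammar has no ε-productions or unit productions to eliminate.
A → a is already in CNF (single terminal) – keep it.
B → b is already in CNF (single terminal) – keep it.
C → c is already in CNF (single terminal) – keep it.
S → A B C has 3 symbols on the right: break it into binary productions S → A X0, X0 → B C.
Resulting CNF grammar (5 productions): A → a; B → b; C → c; S → A X0; X0 → B C

Final answer: A → a; B → b; C → c; S → A X0; X0 → B C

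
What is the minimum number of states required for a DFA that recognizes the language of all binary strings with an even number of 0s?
Language: binary strings with an even number of 0s
Lower bound (Myhill–Nerode): the prefixes ε, 0 are pairwise distinguishable:
  ε vs 0: suffix ε distinguishes them (ε has zero 0s (accepted), 0 has one 0 (rejected))
So any DFA needs at least 2 states.
Upper bound: a DFA with 2 states exists (one state per class above).
Minimum states: 2

Final answer: 2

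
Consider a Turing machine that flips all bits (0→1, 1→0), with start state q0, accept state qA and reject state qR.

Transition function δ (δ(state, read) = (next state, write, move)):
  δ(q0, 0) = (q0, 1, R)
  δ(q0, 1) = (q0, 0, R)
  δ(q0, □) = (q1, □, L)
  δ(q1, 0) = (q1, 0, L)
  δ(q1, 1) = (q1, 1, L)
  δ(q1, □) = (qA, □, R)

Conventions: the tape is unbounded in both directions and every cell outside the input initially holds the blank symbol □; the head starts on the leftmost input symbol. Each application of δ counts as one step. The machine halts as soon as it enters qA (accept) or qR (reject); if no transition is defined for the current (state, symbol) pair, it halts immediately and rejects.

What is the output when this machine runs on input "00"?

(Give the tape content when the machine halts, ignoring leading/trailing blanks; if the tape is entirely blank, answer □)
Step 0: [q0]00 (head at position 0)
Step 1: δ(q0, 0) = (q0, 1, R)  ⊢  1[q0]0 (head at position 1)
Step 2: δ(q0, 0) = (q0, 1, R)  ⊢  11[q0]□ (head at position 2)
Step 3: δ(q0, □) = (q1, □, L)  ⊢  1[q1]1□ (head at position 1)
Step 4: δ(q1, 1) = (q1, 1, L)  ⊢  [q1]11□ (head at position 0)
Step 5: δ(q1, 1) = (q1, 1, L)  ⊢  [q1]□11□ (head at position -1)
Step 6: δ(q1, □) = (qA, □, R)  ⊢  □[qA]11□ (head at position 0)
The machine is in qA, so it halts and accepts.
Tape content when halted (ignoring surrounding blanks): 11

Final answer: Output: 11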